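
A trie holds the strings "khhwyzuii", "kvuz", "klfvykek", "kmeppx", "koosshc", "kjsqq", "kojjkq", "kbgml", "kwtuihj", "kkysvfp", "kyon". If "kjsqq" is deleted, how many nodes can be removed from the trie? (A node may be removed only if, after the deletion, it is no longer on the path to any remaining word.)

4

A node on "kjsqq"'s path can go only if nothing else ends at it or branches off below it.
The suffix "jsqq" (4 nodes) is used only by "kjsqq"; the node for "k" still has the child "h", so pruning stops there.
Nodes removed: 4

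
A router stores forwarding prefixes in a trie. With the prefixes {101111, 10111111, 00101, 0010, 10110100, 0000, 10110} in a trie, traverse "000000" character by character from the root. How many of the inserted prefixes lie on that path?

Check each prefix of "000000" against the stored set — each match is an end-marker on the path.
Prefixes of the query that are stored words: "0000"
Count: 1

1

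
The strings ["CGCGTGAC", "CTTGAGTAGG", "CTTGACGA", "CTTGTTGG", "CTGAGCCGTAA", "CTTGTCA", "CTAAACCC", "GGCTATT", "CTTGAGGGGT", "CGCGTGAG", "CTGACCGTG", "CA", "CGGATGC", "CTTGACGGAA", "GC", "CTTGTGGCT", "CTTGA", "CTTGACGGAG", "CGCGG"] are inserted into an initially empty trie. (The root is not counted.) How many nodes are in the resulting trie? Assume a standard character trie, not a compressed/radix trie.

74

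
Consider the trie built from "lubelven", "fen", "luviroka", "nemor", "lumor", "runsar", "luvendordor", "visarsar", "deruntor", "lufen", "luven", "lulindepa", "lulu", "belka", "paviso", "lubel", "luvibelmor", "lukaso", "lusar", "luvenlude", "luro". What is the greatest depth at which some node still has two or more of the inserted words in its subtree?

5

The deepest shared node is where two words last agree before diverging.
e.g. "lubel" and "lubelven" share the prefix "lubel" of length 5; no pair shares a longer one.
Longest shared-prefix length: 5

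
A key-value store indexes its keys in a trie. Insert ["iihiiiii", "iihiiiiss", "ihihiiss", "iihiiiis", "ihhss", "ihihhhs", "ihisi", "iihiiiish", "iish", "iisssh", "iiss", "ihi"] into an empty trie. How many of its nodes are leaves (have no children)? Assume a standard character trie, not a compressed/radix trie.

9

A leaf is a node with no children — equivalently, the end of a word that is not a proper prefix of any other stored word.
Those words: "ihhss", "ihihhhs", "ihihiiss", "ihisi", "iihiiiii", "iihiiiish", "iihiiiiss", "iish", "iisssh"
Leaf count: 9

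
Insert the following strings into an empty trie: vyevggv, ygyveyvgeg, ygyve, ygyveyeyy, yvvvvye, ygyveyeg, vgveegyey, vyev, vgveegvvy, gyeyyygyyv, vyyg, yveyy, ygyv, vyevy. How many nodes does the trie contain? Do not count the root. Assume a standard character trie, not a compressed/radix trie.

54

Insert word by word; a character creates a node only if that edge doesn't already exist:
  "vyevggv" → 7 new (v, y, e, v, g, g, v)
  "ygyveyvgeg" → 10 new (y, g, y, v, e, y, v, g, e, g)
  "ygyve" → prefix "ygyve" already present; 0 new (none)
  "ygyveyeyy" → prefix "ygyvey" already present; 3 new (e, y, y)
  "yvvvvye" → prefix "y" already present; 6 new (v, v, v, v, y, e)
  "ygyveyeg" → prefix "ygyveye" already present; 1 new (g)
  "vgveegyey" → prefix "v" already present; 8 new (g, v, e, e, g, y, e, y)
  "vyev" → prefix "vyev" already present; 0 new (none)
  "vgveegvvy" → prefix "vgveeg" already present; 3 new (v, v, y)
  "gyeyyygyyv" → 10 new (g, y, e, y, y, y, g, y, y, v)
  "vyyg" → prefix "vy" already present; 2 new (y, g)
  "yveyy" → prefix "yv" already present; 3 new (e, y, y)
  "ygyv" → prefix "ygyv" already present; 0 new (none)
  "vyevy" → prefix "vyev" already present; 1 new (y)
Total nodes = 7 + 10 + 0 + 3 + 6 + 1 + 8 + 0 + 3 + 10 + 2 + 3 + 0 + 1 = 54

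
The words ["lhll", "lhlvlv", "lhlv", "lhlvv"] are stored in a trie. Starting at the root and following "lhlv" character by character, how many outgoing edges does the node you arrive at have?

Walk "lhlv" from the root, arriving at one node.
Distinct next characters after "lhlv": l, v.
That node has 2 child edges.

2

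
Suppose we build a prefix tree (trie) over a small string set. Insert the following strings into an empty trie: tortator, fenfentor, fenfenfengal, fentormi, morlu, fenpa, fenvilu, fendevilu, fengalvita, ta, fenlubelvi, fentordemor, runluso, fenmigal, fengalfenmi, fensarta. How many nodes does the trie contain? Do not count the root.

87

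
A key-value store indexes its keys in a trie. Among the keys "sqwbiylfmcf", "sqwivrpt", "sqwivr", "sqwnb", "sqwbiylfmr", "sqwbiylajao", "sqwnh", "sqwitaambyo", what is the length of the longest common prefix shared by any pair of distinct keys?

9

Equivalently: take the maximum, over all pairs, of their longest common prefix length.
"sqwbiylfmcf" and "sqwbiylfmr" agree on "sqwbiylfm" (9 characters) before diverging; nothing deeper is shared.
Longest shared-prefix length: 9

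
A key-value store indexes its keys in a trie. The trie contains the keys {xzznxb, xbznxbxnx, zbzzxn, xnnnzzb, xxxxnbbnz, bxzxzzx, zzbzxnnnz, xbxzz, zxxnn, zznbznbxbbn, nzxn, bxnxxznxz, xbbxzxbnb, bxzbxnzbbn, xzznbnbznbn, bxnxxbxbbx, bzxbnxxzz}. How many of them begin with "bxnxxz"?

1

Filter for entries beginning with "bxnxxz":
Words under "bxnxxz": bxnxxznxz
Count: 1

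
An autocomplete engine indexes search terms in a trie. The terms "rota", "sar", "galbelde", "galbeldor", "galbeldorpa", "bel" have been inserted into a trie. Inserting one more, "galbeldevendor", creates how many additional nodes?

"galbelde" is already a path in the trie; the remaining "vendor" must be added.
Each of the 6 remaining characters creates one node.

6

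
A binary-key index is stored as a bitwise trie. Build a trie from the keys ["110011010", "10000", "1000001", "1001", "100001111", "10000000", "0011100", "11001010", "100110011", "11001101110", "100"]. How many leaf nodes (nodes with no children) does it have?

Leaves are exactly the stored words that no other stored word extends.
Those words: "0011100", "10000000", "1000001", "100001111", "100110011", "11001010", "110011010", "11001101110"
Leaf count: 8

8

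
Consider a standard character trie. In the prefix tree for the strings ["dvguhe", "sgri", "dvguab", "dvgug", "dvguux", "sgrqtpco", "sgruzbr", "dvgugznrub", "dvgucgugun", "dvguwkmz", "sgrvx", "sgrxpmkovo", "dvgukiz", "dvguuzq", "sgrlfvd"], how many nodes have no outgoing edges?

Leaves are exactly the stored words that no other stored word extends.
Those words: "dvguab", "dvgucgugun", "dvgugznrub", "dvguhe", "dvgukiz", "dvguux", "dvguuzq", "dvguwkmz", "sgri", "sgrlfvd", "sgrqtpco", "sgruzbr", "sgrvx", "sgrxpmkovo"
Leaf count: 14

14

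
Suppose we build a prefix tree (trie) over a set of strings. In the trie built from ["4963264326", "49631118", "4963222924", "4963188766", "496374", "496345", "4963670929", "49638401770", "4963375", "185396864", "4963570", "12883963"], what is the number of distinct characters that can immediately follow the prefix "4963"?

8

The children of the "4963" node are the distinct next characters among strings starting with "4963".
Characters that immediately follow "4963" among the stored strings: {1, 2, 3, 4, 5, 6, 7, 8}.
That node has 8 child edges.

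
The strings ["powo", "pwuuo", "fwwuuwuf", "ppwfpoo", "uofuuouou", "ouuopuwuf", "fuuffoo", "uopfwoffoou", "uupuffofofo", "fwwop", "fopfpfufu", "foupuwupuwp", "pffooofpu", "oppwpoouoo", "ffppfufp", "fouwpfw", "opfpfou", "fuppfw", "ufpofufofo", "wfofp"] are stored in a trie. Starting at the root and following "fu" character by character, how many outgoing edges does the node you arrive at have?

The children of the "fu" node are the distinct next characters among strings starting with "fu".
Distinct next characters after "fu": p, u.
That node has 2 child edges.

2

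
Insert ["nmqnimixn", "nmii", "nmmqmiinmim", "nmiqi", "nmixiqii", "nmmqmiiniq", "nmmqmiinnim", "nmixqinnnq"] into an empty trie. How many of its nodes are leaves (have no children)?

Leaves are exactly the stored words that no other stored word extends.
Those words: "nmii", "nmiqi", "nmixiqii", "nmixqinnnq", "nmmqmiiniq", "nmmqmiinmim", "nmmqmiinnim", "nmqnimixn"
Leaf count: 8

8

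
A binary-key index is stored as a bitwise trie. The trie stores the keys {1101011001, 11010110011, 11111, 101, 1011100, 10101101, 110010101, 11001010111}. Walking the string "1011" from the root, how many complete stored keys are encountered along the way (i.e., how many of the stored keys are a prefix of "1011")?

Traverse "1011" character by character; count nodes along the way that are marked as word ends.
Prefixes of the query that are stored words: "101"
Count: 1

1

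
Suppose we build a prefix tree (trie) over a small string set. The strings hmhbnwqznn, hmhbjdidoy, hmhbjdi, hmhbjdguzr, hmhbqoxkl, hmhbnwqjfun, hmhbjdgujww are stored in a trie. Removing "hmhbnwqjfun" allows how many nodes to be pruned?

4

Walk "hmhbnwqjfun" from the leaf back toward the root, removing each node that no remaining word uses.
The suffix "jfun" (4 nodes) is used only by "hmhbnwqjfun"; the node for "hmhbnwq" still has the child "z", so pruning stops there.
Nodes removed: 4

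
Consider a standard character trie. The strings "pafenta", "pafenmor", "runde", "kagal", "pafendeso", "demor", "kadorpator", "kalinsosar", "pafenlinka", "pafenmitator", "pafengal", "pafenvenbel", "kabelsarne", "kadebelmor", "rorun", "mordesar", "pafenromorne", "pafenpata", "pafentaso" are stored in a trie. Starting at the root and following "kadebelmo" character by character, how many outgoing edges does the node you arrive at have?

The children of the "kadebelmo" node are the distinct next characters among strings starting with "kadebelmo".
Distinct next characters after "kadebelmo": r.
That node has 1 child edge.

1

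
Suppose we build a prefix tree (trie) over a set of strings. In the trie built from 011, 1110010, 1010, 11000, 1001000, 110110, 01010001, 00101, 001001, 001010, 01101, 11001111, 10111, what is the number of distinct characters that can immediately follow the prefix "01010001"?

Walk "01010001" from the root, arriving at one node.
No stored string extends past "01010001".
That node has 0 child edges.

0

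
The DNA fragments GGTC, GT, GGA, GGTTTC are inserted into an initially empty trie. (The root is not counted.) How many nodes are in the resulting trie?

Insert word by word; a character creates a node only if that edge doesn't already exist:
  "GGTC" → 4 new (G, G, T, C)
  "GT" → prefix "G" already present; 1 new (T)
  "GGA" → prefix "GG" already present; 1 new (A)
  "GGTTTC" → prefix "GGT" already present; 3 new (T, T, C)
Total nodes = 4 + 1 + 1 + 3 = 9

9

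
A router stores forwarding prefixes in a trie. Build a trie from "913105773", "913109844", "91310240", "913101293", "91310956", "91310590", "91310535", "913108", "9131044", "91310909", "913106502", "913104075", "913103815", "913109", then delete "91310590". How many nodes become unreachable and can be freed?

2

After clearing the end-marker at "91310590", prune upward until reaching a node still needed by another word.
The suffix "90" (2 nodes) is used only by "91310590"; the node for "913105" still has the child "7", so pruning stops there.
Nodes removed: 2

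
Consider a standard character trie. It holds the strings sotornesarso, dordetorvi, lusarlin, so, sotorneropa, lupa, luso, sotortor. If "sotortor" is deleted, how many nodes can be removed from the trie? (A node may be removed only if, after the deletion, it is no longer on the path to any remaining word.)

3

After clearing the end-marker at "sotortor", prune upward until reaching a node still needed by another word.
The suffix "tor" (3 nodes) is used only by "sotortor"; the node for "sotor" still has the child "n", so pruning stops there.
Nodes removed: 3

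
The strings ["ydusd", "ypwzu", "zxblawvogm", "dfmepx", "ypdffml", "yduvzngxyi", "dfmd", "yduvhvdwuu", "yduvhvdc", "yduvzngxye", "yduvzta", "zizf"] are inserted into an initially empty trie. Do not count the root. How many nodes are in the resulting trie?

51

Trace insertions, counting only characters that open a new branch:
  "ydusd" → 5 new (y, d, u, s, d)
  "ypwzu" → prefix "y" already present; 4 new (p, w, z, u)
  "zxblawvogm" → 10 new (z, x, b, l, a, w, v, o, g, m)
  "dfmepx" → 6 new (d, f, m, e, p, x)
  "ypdffml" → prefix "yp" already present; 5 new (d, f, f, m, l)
  "yduvzngxyi" → prefix "ydu" already present; 7 new (v, z, n, g, x, y, i)
  "dfmd" → prefix "dfm" already present; 1 new (d)
  "yduvhvdwuu" → prefix "yduv" already present; 6 new (h, v, d, w, u, u)
  "yduvhvdc" → prefix "yduvhvd" already present; 1 new (c)
  "yduvzngxye" → prefix "yduvzngxy" already present; 1 new (e)
  "yduvzta" → prefix "yduvz" already present; 2 new (t, a)
  "zizf" → prefix "z" already present; 3 new (i, z, f)
Total nodes = 5 + 4 + 10 + 6 + 5 + 7 + 1 + 6 + 1 + 1 + 2 + 3 = 51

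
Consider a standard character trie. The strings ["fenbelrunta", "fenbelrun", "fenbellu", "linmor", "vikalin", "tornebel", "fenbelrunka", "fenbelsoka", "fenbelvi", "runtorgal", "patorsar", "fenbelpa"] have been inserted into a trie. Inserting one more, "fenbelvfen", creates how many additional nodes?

The longest prefix of "fenbelvfen" already in the trie is "fenbelv" (length 7).
New nodes needed: |"fenbelvfen"| − 7 = 10 − 7 = 3.

3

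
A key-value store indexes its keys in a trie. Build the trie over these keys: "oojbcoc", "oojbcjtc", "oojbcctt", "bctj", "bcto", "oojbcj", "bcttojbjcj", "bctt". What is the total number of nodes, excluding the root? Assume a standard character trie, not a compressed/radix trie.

Count nodes per top-level branch (shared prefixes stored once):
  'b'-branch (bctj, bcto, bctt, bcttojbjcj): 12 nodes
  'o'-branch (oojbcctt, oojbcj, oojbcjtc, oojbcoc): 13 nodes
Sum: 25

25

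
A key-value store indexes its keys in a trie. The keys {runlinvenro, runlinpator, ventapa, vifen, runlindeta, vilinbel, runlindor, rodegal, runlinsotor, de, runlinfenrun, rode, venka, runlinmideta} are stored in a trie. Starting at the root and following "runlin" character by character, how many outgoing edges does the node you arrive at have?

6

The children of the "runlin" node are the distinct next characters among strings starting with "runlin".
Distinct next characters after "runlin": d, f, m, p, s, v.
That node has 6 child edges.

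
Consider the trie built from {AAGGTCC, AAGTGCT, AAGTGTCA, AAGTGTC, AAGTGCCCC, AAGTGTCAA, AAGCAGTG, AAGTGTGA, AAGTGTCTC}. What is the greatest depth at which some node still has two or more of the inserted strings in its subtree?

Equivalently: take the maximum, over all pairs, of their longest common prefix length.
"AAGTGTCA" and "AAGTGTCAA" agree on "AAGTGTCA" (8 characters) before diverging; nothing deeper is shared.
Longest shared-prefix length: 8

8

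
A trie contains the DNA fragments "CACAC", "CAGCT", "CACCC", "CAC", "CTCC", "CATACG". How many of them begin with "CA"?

Walk to "CA"; the words in its subtree are exactly those with that prefix.
Words under "CA": CAC, CACAC, CACCC, CAGCT, CATACG
Count: 5

5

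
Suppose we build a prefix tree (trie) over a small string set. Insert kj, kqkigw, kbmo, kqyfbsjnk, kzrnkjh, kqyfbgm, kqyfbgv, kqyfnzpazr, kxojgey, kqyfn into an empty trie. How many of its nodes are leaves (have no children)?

9

Leaves are exactly the stored words that no other stored word extends.
Those words: "kbmo", "kj", "kqkigw", "kqyfbgm", "kqyfbgv", "kqyfbsjnk", "kqyfnzpazr", "kxojgey", "kzrnkjh"
Leaf count: 9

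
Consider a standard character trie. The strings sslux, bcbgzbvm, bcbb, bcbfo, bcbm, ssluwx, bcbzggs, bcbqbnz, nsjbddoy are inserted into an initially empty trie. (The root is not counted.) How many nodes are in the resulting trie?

Count nodes per top-level branch (shared prefixes stored once):
  'b'-branch (bcbb, bcbfo, bcbgzbvm, bcbm, bcbqbnz, bcbzggs): 20 nodes
  'n'-branch (nsjbddoy): 8 nodes
  's'-branch (ssluwx, sslux): 7 nodes
Sum: 35

35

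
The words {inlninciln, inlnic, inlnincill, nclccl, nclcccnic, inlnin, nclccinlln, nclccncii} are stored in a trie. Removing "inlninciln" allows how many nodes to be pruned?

Walk "inlninciln" from the leaf back toward the root, removing each node that no remaining word uses.
The suffix "n" (1 node) is used only by "inlninciln"; the node for "inlnincil" still has the child "l", so pruning stops there.
Nodes removed: 1

1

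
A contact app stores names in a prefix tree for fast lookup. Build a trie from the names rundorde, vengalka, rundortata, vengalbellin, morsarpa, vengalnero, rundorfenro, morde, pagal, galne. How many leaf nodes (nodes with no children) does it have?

10

Leaves are exactly the stored words that no other stored word extends.
Those words: "galne", "morde", "morsarpa", "pagal", "rundorde", "rundorfenro", "rundortata", "vengalbellin", "vengalka", "vengalnero"
Leaf count: 10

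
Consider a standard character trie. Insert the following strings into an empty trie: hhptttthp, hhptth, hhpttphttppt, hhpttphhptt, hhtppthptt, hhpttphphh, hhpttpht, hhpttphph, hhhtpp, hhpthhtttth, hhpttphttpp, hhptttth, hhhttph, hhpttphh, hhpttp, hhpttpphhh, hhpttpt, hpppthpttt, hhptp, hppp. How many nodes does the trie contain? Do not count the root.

61

Count nodes per top-level branch (shared prefixes stored once):
  'h'-branch (hhhtpp, hhhttph, hhpthhtttth, hhptp, hhptth, hhpttp, hhpttphh, hhpttphhptt, hhpttphph, hhpttphphh, hhpttpht, hhpttphttpp, hhpttphttppt, hhpttpphhh, hhpttpt, hhptttth, hhptttthp, hhtppthptt, hppp, hpppthpttt): 61 nodes
Sum: 61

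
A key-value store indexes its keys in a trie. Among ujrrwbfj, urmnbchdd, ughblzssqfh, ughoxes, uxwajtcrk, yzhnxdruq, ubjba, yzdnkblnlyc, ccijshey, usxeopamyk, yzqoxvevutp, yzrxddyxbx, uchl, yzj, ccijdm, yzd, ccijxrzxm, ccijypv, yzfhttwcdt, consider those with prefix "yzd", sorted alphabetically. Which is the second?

Filter for "yzd…" and sort: "yzd", "yzdnkblnlyc"
The 2nd is yzdnkblnlyc.

yzdnkblnlyc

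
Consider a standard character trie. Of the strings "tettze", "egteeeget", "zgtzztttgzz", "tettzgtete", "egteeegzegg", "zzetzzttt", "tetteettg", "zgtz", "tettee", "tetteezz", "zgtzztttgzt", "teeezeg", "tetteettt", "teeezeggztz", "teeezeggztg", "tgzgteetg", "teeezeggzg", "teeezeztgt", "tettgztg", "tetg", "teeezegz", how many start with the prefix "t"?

Traverse to the node for "t", then collect every word in that subtree.
Matches: "teeezeg", "teeezeggzg", "teeezeggztg", "teeezeggztz", "teeezegz", "teeezeztgt", "tetg", "tettee", "tetteettg", "tetteettt", "tetteezz", "tettgztg", "tettze", "tettzgtete", "tgzgteetg"
Count: 15

15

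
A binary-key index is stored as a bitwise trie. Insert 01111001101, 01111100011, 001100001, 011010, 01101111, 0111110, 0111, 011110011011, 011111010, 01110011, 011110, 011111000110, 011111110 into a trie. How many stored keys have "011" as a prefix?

12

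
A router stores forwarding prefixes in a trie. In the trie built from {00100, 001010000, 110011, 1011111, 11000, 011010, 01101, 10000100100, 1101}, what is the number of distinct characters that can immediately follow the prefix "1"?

2

Walk "1" from the root, arriving at one node.
Distinct next characters after "1": 0, 1.
That node has 2 child edges.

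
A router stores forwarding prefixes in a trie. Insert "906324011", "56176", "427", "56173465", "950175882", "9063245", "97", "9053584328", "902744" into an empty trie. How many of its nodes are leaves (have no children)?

Leaves are exactly the stored words that no other stored word extends.
Those words: "427", "56173465", "56176", "902744", "9053584328", "906324011", "9063245", "950175882", "97"
Leaf count: 9

9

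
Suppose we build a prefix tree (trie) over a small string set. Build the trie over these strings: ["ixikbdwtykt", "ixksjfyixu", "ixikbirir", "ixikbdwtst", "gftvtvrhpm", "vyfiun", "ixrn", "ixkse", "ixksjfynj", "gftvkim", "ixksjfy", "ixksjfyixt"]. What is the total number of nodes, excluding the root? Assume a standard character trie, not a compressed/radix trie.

50

For each word, the new-node count is its length minus the longest prefix already in the trie:
  "ixikbdwtykt" → 11 new (i, x, i, k, b, d, w, t, y, k, t)
  "ixksjfyixu" → prefix "ix" already present; 8 new (k, s, j, f, y, i, x, u)
  "ixikbirir" → prefix "ixikb" already present; 4 new (i, r, i, r)
  "ixikbdwtst" → prefix "ixikbdwt" already present; 2 new (s, t)
  "gftvtvrhpm" → 10 new (g, f, t, v, t, v, r, h, p, m)
  "vyfiun" → 6 new (v, y, f, i, u, n)
  "ixrn" → prefix "ix" already present; 2 new (r, n)
  "ixkse" → prefix "ixks" already present; 1 new (e)
  "ixksjfynj" → prefix "ixksjfy" already present; 2 new (n, j)
  "gftvkim" → prefix "gftv" already present; 3 new (k, i, m)
  "ixksjfy" → prefix "ixksjfy" already present; 0 new (none)
  "ixksjfyixt" → prefix "ixksjfyix" already present; 1 new (t)
Total nodes = 11 + 8 + 4 + 2 + 10 + 6 + 2 + 1 + 2 + 3 + 0 + 1 = 50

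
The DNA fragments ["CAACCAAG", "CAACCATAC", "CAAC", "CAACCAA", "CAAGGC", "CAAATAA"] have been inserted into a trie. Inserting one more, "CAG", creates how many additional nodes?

1

The longest prefix of "CAG" already in the trie is "CA" (length 2).
Each of the 1 remaining characters creates one node.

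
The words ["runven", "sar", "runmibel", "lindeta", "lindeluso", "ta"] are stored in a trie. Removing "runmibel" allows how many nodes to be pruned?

5

After clearing the end-marker at "runmibel", prune upward until reaching a node still needed by another word.
The suffix "mibel" (5 nodes) is used only by "runmibel"; the node for "run" still has the child "v", so pruning stops there.
Nodes removed: 5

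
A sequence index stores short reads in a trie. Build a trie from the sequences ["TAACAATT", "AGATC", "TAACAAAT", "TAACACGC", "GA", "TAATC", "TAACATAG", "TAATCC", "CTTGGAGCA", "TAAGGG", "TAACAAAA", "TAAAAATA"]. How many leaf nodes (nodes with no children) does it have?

11

A leaf is a node with no children — equivalently, the end of a word that is not a proper prefix of any other stored word.
Those words: "AGATC", "CTTGGAGCA", "GA", "TAAAAATA", "TAACAAAA", "TAACAAAT", "TAACAATT", "TAACACGC", "TAACATAG", "TAAGGG", "TAATCC"
Leaf count: 11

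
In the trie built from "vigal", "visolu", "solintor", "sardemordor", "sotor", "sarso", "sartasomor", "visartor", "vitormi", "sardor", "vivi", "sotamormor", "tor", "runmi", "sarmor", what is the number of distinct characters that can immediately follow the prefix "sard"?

Walk "sard" from the root, arriving at one node.
Characters that immediately follow "sard" among the stored strings: {e, o}.
That node has 2 child edges.

2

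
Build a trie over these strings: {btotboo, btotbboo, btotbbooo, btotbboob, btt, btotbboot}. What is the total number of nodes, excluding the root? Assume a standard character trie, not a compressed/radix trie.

14

Count nodes per top-level branch (shared prefixes stored once):
  'b'-branch (btotbboo, btotbboob, btotbbooo, btotbboot, btotboo, btt): 14 nodes
Sum: 14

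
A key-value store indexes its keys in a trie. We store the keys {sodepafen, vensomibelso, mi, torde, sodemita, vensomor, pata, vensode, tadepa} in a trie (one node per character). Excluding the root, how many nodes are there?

For each word, the new-node count is its length minus the longest prefix already in the trie:
  "sodepafen" → 9 new (s, o, d, e, p, a, f, e, n)
  "vensomibelso" → 12 new (v, e, n, s, o, m, i, b, e, l, s, o)
  "mi" → 2 new (m, i)
  "torde" → 5 new (t, o, r, d, e)
  "sodemita" → prefix "sode" already present; 4 new (m, i, t, a)
  "vensomor" → prefix "vensom" already present; 2 new (o, r)
  "pata" → 4 new (p, a, t, a)
  "vensode" → prefix "venso" already present; 2 new (d, e)
  "tadepa" → prefix "t" already present; 5 new (a, d, e, p, a)
Total nodes = 9 + 12 + 2 + 5 + 4 + 2 + 4 + 2 + 5 = 45

45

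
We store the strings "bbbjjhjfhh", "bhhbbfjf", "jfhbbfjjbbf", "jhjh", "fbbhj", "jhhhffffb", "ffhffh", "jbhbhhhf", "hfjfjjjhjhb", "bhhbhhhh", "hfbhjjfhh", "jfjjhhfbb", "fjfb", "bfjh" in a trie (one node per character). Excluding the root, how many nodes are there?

90

For each word, the new-node count is its length minus the longest prefix already in the trie:
  "bbbjjhjfhh" → 10 new (b, b, b, j, j, h, j, f, h, h)
  "bhhbbfjf" → prefix "b" already present; 7 new (h, h, b, b, f, j, f)
  "jfhbbfjjbbf" → 11 new (j, f, h, b, b, f, j, j, b, b, f)
  "jhjh" → prefix "j" already present; 3 new (h, j, h)
  "fbbhj" → 5 new (f, b, b, h, j)
  "jhhhffffb" → prefix "jh" already present; 7 new (h, h, f, f, f, f, b)
  "ffhffh" → prefix "f" already present; 5 new (f, h, f, f, h)
  "jbhbhhhf" → prefix "j" already present; 7 new (b, h, b, h, h, h, f)
  "hfjfjjjhjhb" → 11 new (h, f, j, f, j, j, j, h, j, h, b)
  "bhhbhhhh" → prefix "bhhb" already present; 4 new (h, h, h, h)
  "hfbhjjfhh" → prefix "hf" already present; 7 new (b, h, j, j, f, h, h)
  "jfjjhhfbb" → prefix "jf" already present; 7 new (j, j, h, h, f, b, b)
  "fjfb" → prefix "f" already present; 3 new (j, f, b)
  "bfjh" → prefix "b" already present; 3 new (f, j, h)
Total nodes = 10 + 7 + 11 + 3 + 5 + 7 + 5 + 7 + 11 + 4 + 7 + 7 + 3 + 3 = 90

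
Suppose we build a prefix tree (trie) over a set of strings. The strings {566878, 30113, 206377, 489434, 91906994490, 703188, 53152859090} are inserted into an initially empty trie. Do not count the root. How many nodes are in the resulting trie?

50

Insert word by word; a character creates a node only if that edge doesn't already exist:
  "566878" → 6 new (5, 6, 6, 8, 7, 8)
  "30113" → 5 new (3, 0, 1, 1, 3)
  "206377" → 6 new (2, 0, 6, 3, 7, 7)
  "489434" → 6 new (4, 8, 9, 4, 3, 4)
  "91906994490" → 11 new (9, 1, 9, 0, 6, 9, 9, 4, 4, 9, 0)
  "703188" → 6 new (7, 0, 3, 1, 8, 8)
  "53152859090" → prefix "5" already present; 10 new (3, 1, 5, 2, 8, 5, 9, 0, 9, 0)
Total nodes = 6 + 5 + 6 + 6 + 11 + 6 + 10 = 50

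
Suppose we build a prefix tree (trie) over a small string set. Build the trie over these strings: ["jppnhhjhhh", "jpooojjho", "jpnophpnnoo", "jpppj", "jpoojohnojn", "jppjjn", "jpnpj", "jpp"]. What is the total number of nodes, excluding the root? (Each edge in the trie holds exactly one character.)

40

Insert word by word; a character creates a node only if that edge doesn't already exist:
  "jppnhhjhhh" → 10 new (j, p, p, n, h, h, j, h, h, h)
  "jpooojjho" → prefix "jp" already present; 7 new (o, o, o, j, j, h, o)
  "jpnophpnnoo" → prefix "jp" already present; 9 new (n, o, p, h, p, n, n, o, o)
  "jpppj" → prefix "jpp" already present; 2 new (p, j)
  "jpoojohnojn" → prefix "jpoo" already present; 7 new (j, o, h, n, o, j, n)
  "jppjjn" → prefix "jpp" already present; 3 new (j, j, n)
  "jpnpj" → prefix "jpn" already present; 2 new (p, j)
  "jpp" → prefix "jpp" already present; 0 new (none)
Total nodes = 10 + 7 + 9 + 2 + 7 + 3 + 2 + 0 = 40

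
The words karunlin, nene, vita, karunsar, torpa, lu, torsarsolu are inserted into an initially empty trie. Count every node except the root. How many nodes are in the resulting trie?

33

Trie structure (* marks end of a word):
(root)
├─ k
│  └─ a
│     └─ r
│        └─ u
│           └─ n
│              ├─ l
│              │  └─ i
│              │     └─ n *
│              └─ s
│                 └─ a
│                    └─ r *
├─ l
│  └─ u *
├─ n
│  └─ e
│     └─ n
│        └─ e *
├─ t
│  └─ o
│     └─ r
│        ├─ p
│        │  └─ a *
│        └─ s
│           └─ a
│              └─ r
│                 └─ s
│                    └─ o
│                       └─ l
│                          └─ u *
└─ v
   └─ i
      └─ t
         └─ a *
Counting every labelled node above: 33.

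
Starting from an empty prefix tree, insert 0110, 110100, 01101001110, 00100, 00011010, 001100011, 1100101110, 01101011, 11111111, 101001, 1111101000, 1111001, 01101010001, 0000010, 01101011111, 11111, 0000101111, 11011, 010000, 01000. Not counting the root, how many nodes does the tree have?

Insert word by word; a character creates a node only if that edge doesn't already exist:
  "0110" → 4 new (0, 1, 1, 0)
  "110100" → 6 new (1, 1, 0, 1, 0, 0)
  "01101001110" → prefix "0110" already present; 7 new (1, 0, 0, 1, 1, 1, 0)
  "00100" → prefix "0" already present; 4 new (0, 1, 0, 0)
  "00011010" → prefix "00" already present; 6 new (0, 1, 1, 0, 1, 0)
  "001100011" → prefix "001" already present; 6 new (1, 0, 0, 0, 1, 1)
  "1100101110" → prefix "110" already present; 7 new (0, 1, 0, 1, 1, 1, 0)
  "01101011" → prefix "011010" already present; 2 new (1, 1)
  "11111111" → prefix "11" already present; 6 new (1, 1, 1, 1, 1, 1)
  "101001" → prefix "1" already present; 5 new (0, 1, 0, 0, 1)
  "1111101000" → prefix "11111" already present; 5 new (0, 1, 0, 0, 0)
  "1111001" → prefix "1111" already present; 3 new (0, 0, 1)
  "01101010001" → prefix "0110101" already present; 4 new (0, 0, 0, 1)
  "0000010" → prefix "000" already present; 4 new (0, 0, 1, 0)
  "01101011111" → prefix "01101011" already present; 3 new (1, 1, 1)
  "11111" → prefix "11111" already present; 0 new (none)
  "0000101111" → prefix "0000" already present; 6 new (1, 0, 1, 1, 1, 1)
  "11011" → prefix "1101" already present; 1 new (1)
  "010000" → prefix "01" already present; 4 new (0, 0, 0, 0)
  "01000" → prefix "01000" already present; 0 new (none)
Total nodes = 4 + 6 + 7 + 4 + 6 + 6 + 7 + 2 + 6 + 5 + 5 + 3 + 4 + 4 + 3 + 0 + 6 + 1 + 4 + 0 = 83

83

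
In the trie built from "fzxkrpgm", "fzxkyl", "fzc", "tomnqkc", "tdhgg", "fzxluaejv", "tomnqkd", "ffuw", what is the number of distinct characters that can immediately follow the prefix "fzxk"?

2

Follow the path "fzxk" to its node, then look at its outgoing edges.
Distinct next characters after "fzxk": r, y.
That node has 2 child edges.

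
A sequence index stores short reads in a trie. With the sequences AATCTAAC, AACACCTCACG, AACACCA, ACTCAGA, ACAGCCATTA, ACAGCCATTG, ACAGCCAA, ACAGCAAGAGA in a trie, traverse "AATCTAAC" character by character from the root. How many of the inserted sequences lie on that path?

1

Traverse "AATCTAAC" character by character; count nodes along the way that are marked as word ends.
Prefixes of the query that are stored words: "AATCTAAC"
Count: 1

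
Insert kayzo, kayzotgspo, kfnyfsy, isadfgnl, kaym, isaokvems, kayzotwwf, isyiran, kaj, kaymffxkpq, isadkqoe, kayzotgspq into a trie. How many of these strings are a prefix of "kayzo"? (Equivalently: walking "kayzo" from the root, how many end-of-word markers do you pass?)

Walk "kayzo" from the root; an end-of-word marker is hit whenever a stored word is a prefix of "kayzo".
Prefixes of the query that are stored words: "kayzo"
Count: 1

1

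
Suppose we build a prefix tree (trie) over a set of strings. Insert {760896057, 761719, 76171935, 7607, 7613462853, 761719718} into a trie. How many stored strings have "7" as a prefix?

6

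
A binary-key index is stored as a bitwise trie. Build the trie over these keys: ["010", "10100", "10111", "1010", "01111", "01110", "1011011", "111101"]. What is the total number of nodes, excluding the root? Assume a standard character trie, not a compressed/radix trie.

22

Trie structure (* marks end of a word):
(root)
├─ 0
│  └─ 1
│     ├─ 0 *
│     └─ 1
│        └─ 1
│           ├─ 0 *
│           └─ 1 *
└─ 1
   ├─ 0
   │  └─ 1
   │     ├─ 0 *
   │     │  └─ 0 *
   │     └─ 1
   │        ├─ 0
   │        │  └─ 1
   │        │     └─ 1 *
   │        └─ 1 *
   └─ 1
      └─ 1
         └─ 1
            └─ 0
               └─ 1 *
Counting every labelled node above: 22.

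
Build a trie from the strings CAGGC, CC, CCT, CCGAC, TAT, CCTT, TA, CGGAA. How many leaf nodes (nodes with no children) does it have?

5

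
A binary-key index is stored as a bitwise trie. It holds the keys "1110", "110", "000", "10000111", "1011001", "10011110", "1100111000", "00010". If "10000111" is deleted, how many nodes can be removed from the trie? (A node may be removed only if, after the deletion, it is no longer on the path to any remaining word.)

After clearing the end-marker at "10000111", prune upward until reaching a node still needed by another word.
The suffix "00111" (5 nodes) is used only by "10000111"; the node for "100" still has the child "1", so pruning stops there.
Nodes removed: 5

5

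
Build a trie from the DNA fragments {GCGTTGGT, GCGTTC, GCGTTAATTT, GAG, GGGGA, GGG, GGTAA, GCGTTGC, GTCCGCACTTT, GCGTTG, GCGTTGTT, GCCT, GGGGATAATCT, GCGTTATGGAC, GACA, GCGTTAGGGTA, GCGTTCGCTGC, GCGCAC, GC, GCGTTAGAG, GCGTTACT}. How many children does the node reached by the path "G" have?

4

The children of the "G" node are the distinct next characters among strings starting with "G".
Distinct next characters after "G": A, C, G, T.
That node has 4 child edges.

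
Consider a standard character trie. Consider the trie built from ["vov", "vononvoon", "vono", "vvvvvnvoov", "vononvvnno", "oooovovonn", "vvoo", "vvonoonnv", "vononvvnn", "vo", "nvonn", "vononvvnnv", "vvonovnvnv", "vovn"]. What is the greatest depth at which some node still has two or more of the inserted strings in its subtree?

Equivalently: take the maximum, over all pairs, of their longest common prefix length.
"vononvvnn" and "vononvvnno" agree on "vononvvnn" (9 characters) before diverging; nothing deeper is shared.
Longest shared-prefix length: 9

9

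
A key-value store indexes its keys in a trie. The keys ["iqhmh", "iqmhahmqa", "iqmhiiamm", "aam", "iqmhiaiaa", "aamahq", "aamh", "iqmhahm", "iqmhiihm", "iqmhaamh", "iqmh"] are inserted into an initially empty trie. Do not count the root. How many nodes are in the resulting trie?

Count nodes per top-level branch (shared prefixes stored once):
  'a'-branch (aam, aamahq, aamh): 7 nodes
  'i'-branch (iqhmh, iqmh, iqmhaamh, iqmhahm, iqmhahmqa, iqmhiaiaa, iqmhiiamm, iqmhiihm): 26 nodes
Sum: 33

33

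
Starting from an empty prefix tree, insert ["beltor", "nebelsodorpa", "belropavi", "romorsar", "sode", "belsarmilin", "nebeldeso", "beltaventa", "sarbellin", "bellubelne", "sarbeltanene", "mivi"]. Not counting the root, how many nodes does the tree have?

79

Count nodes per top-level branch (shared prefixes stored once):
  'b'-branch (bellubelne, belropavi, belsarmilin, beltaventa, beltor): 33 nodes
  'm'-branch (mivi): 4 nodes
  'n'-branch (nebeldeso, nebelsodorpa): 16 nodes
  'r'-branch (romorsar): 8 nodes
  's'-branch (sarbellin, sarbeltanene, sode): 18 nodes
Sum: 79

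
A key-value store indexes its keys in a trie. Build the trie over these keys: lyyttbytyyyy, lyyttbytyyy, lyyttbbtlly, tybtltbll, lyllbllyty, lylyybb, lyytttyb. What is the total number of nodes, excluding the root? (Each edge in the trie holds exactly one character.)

Count nodes per top-level branch (shared prefixes stored once):
  'l'-branch (lyllbllyty, lylyybb, lyyttbbtlly, lyyttbytyyy, lyyttbytyyyy, lyytttyb): 32 nodes
  't'-branch (tybtltbll): 9 nodes
Sum: 41

41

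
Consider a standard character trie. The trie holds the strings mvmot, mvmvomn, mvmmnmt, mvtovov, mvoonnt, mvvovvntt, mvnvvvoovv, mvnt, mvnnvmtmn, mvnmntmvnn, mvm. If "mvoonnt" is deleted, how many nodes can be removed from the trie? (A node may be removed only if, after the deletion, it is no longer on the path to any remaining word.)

5

After clearing the end-marker at "mvoonnt", prune upward until reaching a node still needed by another word.
The suffix "oonnt" (5 nodes) is used only by "mvoonnt"; the node for "mv" still has the child "m", so pruning stops there.
Nodes removed: 5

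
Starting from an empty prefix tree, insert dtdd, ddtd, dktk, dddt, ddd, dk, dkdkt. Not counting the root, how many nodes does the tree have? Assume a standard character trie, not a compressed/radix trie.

15

Trie structure (* marks end of a word):
(root)
└─ d
   ├─ d
   │  ├─ d *
   │  │  └─ t *
   │  └─ t
   │     └─ d *
   ├─ k *
   │  ├─ d
   │  │  └─ k
   │  │     └─ t *
   │  └─ t
   │     └─ k *
   └─ t
      └─ d
         └─ d *
Counting every labelled node above: 15.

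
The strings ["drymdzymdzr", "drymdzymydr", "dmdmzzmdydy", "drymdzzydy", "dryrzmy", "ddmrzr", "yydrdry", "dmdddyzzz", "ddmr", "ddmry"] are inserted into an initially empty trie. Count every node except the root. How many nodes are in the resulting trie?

51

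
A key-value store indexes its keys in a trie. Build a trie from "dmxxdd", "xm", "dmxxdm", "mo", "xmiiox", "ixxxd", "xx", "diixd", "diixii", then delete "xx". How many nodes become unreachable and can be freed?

1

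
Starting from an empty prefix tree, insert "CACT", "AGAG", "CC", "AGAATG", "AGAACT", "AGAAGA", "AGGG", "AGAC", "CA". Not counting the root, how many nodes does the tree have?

Trie structure (* marks end of a word):
(root)
├─ A
│  └─ G
│     ├─ A
│     │  ├─ A
│     │  │  ├─ C
│     │  │  │  └─ T *
│     │  │  ├─ G
│     │  │  │  └─ A *
│     │  │  └─ T
│     │  │     └─ G *
│     │  ├─ C *
│     │  └─ G *
│     └─ G
│        └─ G *
└─ C
   ├─ A *
   │  └─ C
   │     └─ T *
   └─ C *
Counting every labelled node above: 19.

19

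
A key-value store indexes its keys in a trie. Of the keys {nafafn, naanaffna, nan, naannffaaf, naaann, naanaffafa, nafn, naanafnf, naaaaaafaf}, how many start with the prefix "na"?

Walk to "na"; the words in its subtree are exactly those with that prefix.
Words under "na": naaaaaafaf, naaann, naanaffafa, naanaffna, naanafnf, naannffaaf, nafafn, nafn, nan
Count: 9

9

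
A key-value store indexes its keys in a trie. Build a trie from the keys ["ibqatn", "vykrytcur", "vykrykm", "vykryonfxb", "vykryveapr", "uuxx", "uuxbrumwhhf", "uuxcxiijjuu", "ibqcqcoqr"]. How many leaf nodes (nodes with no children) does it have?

Leaves are exactly the stored words that no other stored word extends.
Those words: "ibqatn", "ibqcqcoqr", "uuxbrumwhhf", "uuxcxiijjuu", "uuxx", "vykrykm", "vykryonfxb", "vykrytcur", "vykryveapr"
Leaf count: 9

9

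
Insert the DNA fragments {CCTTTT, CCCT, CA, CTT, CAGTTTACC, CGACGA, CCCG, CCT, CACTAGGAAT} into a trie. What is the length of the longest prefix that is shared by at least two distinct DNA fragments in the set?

Look for the deepest trie node that still has at least two words in its subtree.
"CCCG" and "CCCT" agree on "CCC" (3 characters) before diverging; nothing deeper is shared.
Longest shared-prefix length: 3

3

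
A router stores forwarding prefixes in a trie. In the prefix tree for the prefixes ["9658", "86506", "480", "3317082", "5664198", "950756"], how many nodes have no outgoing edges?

6

A leaf is a node with no children — equivalently, the end of a word that is not a proper prefix of any other stored word.
Those words: "3317082", "480", "5664198", "86506", "950756", "9658"
Leaf count: 6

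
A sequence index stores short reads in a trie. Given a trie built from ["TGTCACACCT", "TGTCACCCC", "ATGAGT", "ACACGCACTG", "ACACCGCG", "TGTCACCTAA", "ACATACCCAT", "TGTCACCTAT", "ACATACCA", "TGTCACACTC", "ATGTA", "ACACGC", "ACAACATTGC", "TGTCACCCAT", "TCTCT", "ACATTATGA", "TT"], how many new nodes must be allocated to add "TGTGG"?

Walking "TGTGG" from the root, the first 3 characters ("TGT") follow existing edges; "G" is the first miss.
So 5 − 3 = 2 new nodes.

2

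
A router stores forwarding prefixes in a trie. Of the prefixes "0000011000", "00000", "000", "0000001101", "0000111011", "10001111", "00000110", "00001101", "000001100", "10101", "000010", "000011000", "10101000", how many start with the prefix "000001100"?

Walk to "000001100"; the words in its subtree are exactly those with that prefix.
Words under "000001100": 000001100, 0000011000
Count: 2

2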